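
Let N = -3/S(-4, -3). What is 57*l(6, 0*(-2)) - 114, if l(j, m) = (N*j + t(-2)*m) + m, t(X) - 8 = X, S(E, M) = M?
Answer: 228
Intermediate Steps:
t(X) = 8 + X
N = 1 (N = -3/(-3) = -3*(-1/3) = 1)
l(j, m) = j + 7*m (l(j, m) = (1*j + (8 - 2)*m) + m = (j + 6*m) + m = j + 7*m)
57*l(6, 0*(-2)) - 114 = 57*(6 + 7*(0*(-2))) - 114 = 57*(6 + 7*0) - 114 = 57*(6 + 0) - 114 = 57*6 - 114 = 342 - 114 = 228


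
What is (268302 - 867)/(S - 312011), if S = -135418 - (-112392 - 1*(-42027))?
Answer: -29715/41896 ≈ -0.70926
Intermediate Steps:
S = -65053 (S = -135418 - (-112392 + 42027) = -135418 - 1*(-70365) = -135418 + 70365 = -65053)
(268302 - 867)/(S - 312011) = (268302 - 867)/(-65053 - 312011) = 267435/(-377064) = 267435*(-1/377064) = -29715/41896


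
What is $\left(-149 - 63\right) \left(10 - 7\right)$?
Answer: $-636$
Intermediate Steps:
$\left(-149 - 63\right) \left(10 - 7\right) = - 212 \left(10 - 7\right) = \left(-212\right) 3 = -636$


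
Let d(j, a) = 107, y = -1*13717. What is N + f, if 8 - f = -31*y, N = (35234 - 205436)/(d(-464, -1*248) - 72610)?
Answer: -30829482955/72503 ≈ -4.2522e+5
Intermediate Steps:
y = -13717
N = 170202/72503 (N = (35234 - 205436)/(107 - 72610) = -170202/(-72503) = -170202*(-1/72503) = 170202/72503 ≈ 2.3475)
f = -425219 (f = 8 - (-31)*(-13717) = 8 - 1*425227 = 8 - 425227 = -425219)
N + f = 170202/72503 - 425219 = -30829482955/72503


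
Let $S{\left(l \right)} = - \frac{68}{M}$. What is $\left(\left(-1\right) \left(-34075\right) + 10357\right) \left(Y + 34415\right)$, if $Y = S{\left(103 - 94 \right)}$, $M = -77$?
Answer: $\frac{117745821936}{77} \approx 1.5292 \cdot 10^{9}$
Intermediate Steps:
$S{\left(l \right)} = \frac{68}{77}$ ($S{\left(l \right)} = - \frac{68}{-77} = \left(-68\right) \left(- \frac{1}{77}\right) = \frac{68}{77}$)
$Y = \frac{68}{77} \approx 0.88312$
$\left(\left(-1\right) \left(-34075\right) + 10357\right) \left(Y + 34415\right) = \left(\left(-1\right) \left(-34075\right) + 10357\right) \left(\frac{68}{77} + 34415\right) = \left(34075 + 10357\right) \frac{2650023}{77} = 44432 \cdot \frac{2650023}{77} = \frac{117745821936}{77}$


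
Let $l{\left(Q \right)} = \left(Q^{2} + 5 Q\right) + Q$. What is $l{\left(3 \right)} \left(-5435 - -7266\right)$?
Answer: $49437$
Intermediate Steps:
$l{\left(Q \right)} = Q^{2} + 6 Q$
$l{\left(3 \right)} \left(-5435 - -7266\right) = 3 \left(6 + 3\right) \left(-5435 - -7266\right) = 3 \cdot 9 \left(-5435 + 7266\right) = 27 \cdot 1831 = 49437$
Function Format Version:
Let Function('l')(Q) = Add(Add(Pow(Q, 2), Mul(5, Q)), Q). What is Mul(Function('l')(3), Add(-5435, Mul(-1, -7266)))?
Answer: 49437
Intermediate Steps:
Function('l')(Q) = Add(Pow(Q, 2), Mul(6, Q))
Mul(Function('l')(3), Add(-5435, Mul(-1, -7266))) = Mul(Mul(3, Add(6, 3)), Add(-5435, Mul(-1, -7266))) = Mul(Mul(3, 9), Add(-5435, 7266)) = Mul(27, 1831) = 49437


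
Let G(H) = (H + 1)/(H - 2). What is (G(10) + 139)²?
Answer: 1261129/64 ≈ 19705.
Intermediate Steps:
G(H) = (1 + H)/(-2 + H)
(G(10) + 139)² = ((1 + 10)/(-2 + 10) + 139)² = (11/8 + 139)² = (1123/8)² = 1261129/64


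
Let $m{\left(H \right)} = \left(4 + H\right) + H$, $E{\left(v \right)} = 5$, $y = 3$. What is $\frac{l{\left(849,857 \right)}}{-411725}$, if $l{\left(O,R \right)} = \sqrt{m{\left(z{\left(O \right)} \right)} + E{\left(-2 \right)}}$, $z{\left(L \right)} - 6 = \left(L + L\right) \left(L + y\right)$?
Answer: $- \frac{\sqrt{2893413}}{411725} \approx -0.0041314$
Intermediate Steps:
$z{\left(L \right)} = 6 + 2 L \left(3 + L\right)$ ($z{\left(L \right)} = 6 + \left(L + L\right) \left(L + 3\right) = 6 + 2 L \left(3 + L\right)$)
$m{\left(H \right)} = 4 + 2 H$
$l{\left(O,R \right)} = \sqrt{21 + 4 O^{2} + 12 O}$ ($l{\left(O,R \right)} = \sqrt{\left(4 + 2 \left(6 + 2 O^{2} + 6 O\right)\right) + 5} = \sqrt{\left(4 + \left(12 + 4 O^{2} + 12 O\right)\right) + 5} = \sqrt{\left(16 + 4 O^{2} + 12 O\right) + 5} = \sqrt{21 + 4 O^{2} + 12 O}$)
$\frac{l{\left(849,857 \right)}}{-411725} = \frac{\sqrt{21 + 4 \cdot 849^{2} + 12 \cdot 849}}{-411725} = \sqrt{21 + 4 \cdot 720801 + 10188} \left(- \frac{1}{411725}\right) = \sqrt{21 + 2883204 + 10188} \left(- \frac{1}{411725}\right) = \sqrt{2893413} \left(- \frac{1}{411725}\right) = - \frac{\sqrt{2893413}}{411725}$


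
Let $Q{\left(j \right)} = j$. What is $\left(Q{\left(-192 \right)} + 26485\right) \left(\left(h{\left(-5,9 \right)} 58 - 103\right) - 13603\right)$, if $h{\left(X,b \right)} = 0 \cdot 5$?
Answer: $-360371858$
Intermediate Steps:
$h{\left(X,b \right)} = 0$
$\left(Q{\left(-192 \right)} + 26485\right) \left(\left(h{\left(-5,9 \right)} 58 - 103\right) - 13603\right) = \left(-192 + 26485\right) \left(\left(0 \cdot 58 - 103\right) - 13603\right) = 26293 \left(\left(0 - 103\right) - 13603\right) = 26293 \left(-103 - 13603\right) = 26293 \left(-13706\right) = -360371858$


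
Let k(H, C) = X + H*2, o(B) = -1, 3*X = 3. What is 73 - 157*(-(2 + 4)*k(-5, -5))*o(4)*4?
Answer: 33985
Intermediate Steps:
X = 1 (X = (⅓)*3 = 1)
k(H, C) = 1 + 2*H (k(H, C) = 1 + H*2 = 1 + 2*H)
73 - 157*(-(2 + 4)*k(-5, -5))*o(4)*4 = 73 - 157*-(2 + 4)*(1 + 2*(-5))*(-1)*4 = 73 - 157*-6*(1 - 10)*(-1)*4 = 73 - 157*-6*(-9)*(-1)*4 = 73 - 157*-1*(-54)*(-1)*4 = 73 - 157*54*(-1)*4 = 73 - (-8478)*4 = 73 - 157*(-216) = 73 + 33912 = 33985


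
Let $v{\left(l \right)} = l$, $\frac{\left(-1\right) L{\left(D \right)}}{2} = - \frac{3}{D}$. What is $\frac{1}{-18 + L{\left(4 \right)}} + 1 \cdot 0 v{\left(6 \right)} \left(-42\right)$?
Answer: $- \frac{2}{33} \approx -0.060606$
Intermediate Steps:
$L{\left(D \right)} = \frac{6}{D}$ ($L{\left(D \right)} = - 2 \left(- \frac{3}{D}\right) = \frac{6}{D}$)
$\frac{1}{-18 + L{\left(4 \right)}} + 1 \cdot 0 v{\left(6 \right)} \left(-42\right) = \frac{1}{-18 + \frac{6}{4}} + 1 \cdot 0 \cdot 6 \left(-42\right) = \frac{1}{-18 + 6 \cdot \frac{1}{4}} + 0 \cdot 6 \left(-42\right) = \frac{1}{-18 + \frac{3}{2}} + 0 \left(-42\right) = \frac{1}{- \frac{33}{2}} + 0 = - \frac{2}{33} + 0 = - \frac{2}{33}$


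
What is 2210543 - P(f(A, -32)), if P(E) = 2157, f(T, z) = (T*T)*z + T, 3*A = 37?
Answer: 2208386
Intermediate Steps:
A = 37/3 (A = (1/3)*37 = 37/3 ≈ 12.333)
f(T, z) = T + z*T**2 (f(T, z) = T**2*z + T = z*T**2 + T = T + z*T**2)
2210543 - P(f(A, -32)) = 2210543 - 1*2157 = 2210543 - 2157 = 2208386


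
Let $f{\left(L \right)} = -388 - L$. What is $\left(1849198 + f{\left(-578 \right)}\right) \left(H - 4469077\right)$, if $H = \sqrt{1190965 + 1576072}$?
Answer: $-8265057374876 + 24042044 \sqrt{16373} \approx -8.262 \cdot 10^{12}$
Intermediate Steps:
$H = 13 \sqrt{16373}$ ($H = \sqrt{2767037} = 13 \sqrt{16373} \approx 1663.4$)
$\left(1849198 + f{\left(-578 \right)}\right) \left(H - 4469077\right) = \left(1849198 - -190\right) \left(13 \sqrt{16373} - 4469077\right) = \left(1849198 + \left(-388 + 578\right)\right) \left(-4469077 + 13 \sqrt{16373}\right) = \left(1849198 + 190\right) \left(-4469077 + 13 \sqrt{16373}\right) = 1849388 \left(-4469077 + 13 \sqrt{16373}\right) = -8265057374876 + 24042044 \sqrt{16373}$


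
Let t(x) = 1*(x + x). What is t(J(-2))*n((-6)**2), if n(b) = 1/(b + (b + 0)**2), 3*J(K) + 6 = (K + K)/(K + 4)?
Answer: -4/999 ≈ -0.0040040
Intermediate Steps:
J(K) = -2 + 2*K/(3*(4 + K)) (J(K) = -2 + ((K + K)/(K + 4))/3 = -2 + ((2*K)/(4 + K))/3 = -2 + (2*K/(4 + K))/3 = -2 + 2*K/(3*(4 + K)))
t(x) = 2*x (t(x) = 1*(2*x) = 2*x)
n(b) = 1/(b + b**2)
t(J(-2))*n((-6)**2) = (2*(4*(-6 - 1*(-2))/(3*(4 - 2))))*(1/(((-6)**2)*(1 + (-6)**2))) = (2*((4/3)*(-6 + 2)/2))*(1/(36*(1 + 36))) = (2*((4/3)*(1/2)*(-4)))*((1/36)/37) = (2*(-8/3))*((1/36)*(1/37)) = -16/3*1/1332 = -4/999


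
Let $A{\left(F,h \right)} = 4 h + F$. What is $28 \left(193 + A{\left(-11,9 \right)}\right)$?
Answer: $6104$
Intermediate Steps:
$A{\left(F,h \right)} = F + 4 h$
$28 \left(193 + A{\left(-11,9 \right)}\right) = 28 \left(193 + \left(-11 + 4 \cdot 9\right)\right) = 28 \left(193 + \left(-11 + 36\right)\right) = 28 \left(193 + 25\right) = 28 \cdot 218 = 6104$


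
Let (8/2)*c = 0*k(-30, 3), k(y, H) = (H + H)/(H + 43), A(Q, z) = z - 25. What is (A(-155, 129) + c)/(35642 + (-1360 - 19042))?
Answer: 13/1905 ≈ 0.0068242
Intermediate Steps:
A(Q, z) = -25 + z
k(y, H) = 2*H/(43 + H) (k(y, H) = (2*H)/(43 + H) = 2*H/(43 + H))
c = 0 (c = (0*(2*3/(43 + 3)))/4 = (0*(2*3/46))/4 = (0*(2*3*(1/46)))/4 = (0*(3/23))/4 = (1/4)*0 = 0)
(A(-155, 129) + c)/(35642 + (-1360 - 19042)) = ((-25 + 129) + 0)/(35642 + (-1360 - 19042)) = (104 + 0)/(35642 - 20402) = 104/15240 = 104*(1/15240) = 13/1905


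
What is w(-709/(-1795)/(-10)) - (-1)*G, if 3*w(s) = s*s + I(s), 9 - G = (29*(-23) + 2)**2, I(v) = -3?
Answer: -427450268324819/966607500 ≈ -4.4222e+5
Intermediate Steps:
G = -442216 (G = 9 - (29*(-23) + 2)**2 = 9 - (-667 + 2)**2 = 9 - 1*(-665)**2 = 9 - 1*442225 = 9 - 442225 = -442216)
w(s) = -1 + s**2/3 (w(s) = (s*s - 3)/3 = (s**2 - 3)/3 = (-3 + s**2)/3 = -1 + s**2/3)
w(-709/(-1795)/(-10)) - (-1)*G = (-1 + (-709/(-1795)/(-10))**2/3) - (-1)*(-442216) = (-1 + (-709*(-1/1795)*(-1/10))**2/3) - 1*442216 = (-1 + ((709/1795)*(-1/10))**2/3) - 442216 = (-1 + (-709/17950)**2/3) - 442216 = (-1 + (1/3)*(502681/322202500)) - 442216 = (-1 + 502681/966607500) - 442216 = -966104819/966607500 - 442216 = -427450268324819/966607500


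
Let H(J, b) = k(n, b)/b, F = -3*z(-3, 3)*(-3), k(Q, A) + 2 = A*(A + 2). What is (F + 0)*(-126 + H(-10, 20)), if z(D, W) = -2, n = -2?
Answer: 9369/5 ≈ 1873.8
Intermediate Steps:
k(Q, A) = -2 + A*(2 + A) (k(Q, A) = -2 + A*(A + 2) = -2 + A*(2 + A))
F = -18 (F = -3*(-2)*(-3) = 6*(-3) = -18)
H(J, b) = (-2 + b² + 2*b)/b
(F + 0)*(-126 + H(-10, 20)) = (-18 + 0)*(-126 + (2 + 20 - 2/20)) = -18*(-126 + (2 + 20 - 2*1/20)) = -18*(-126 + (2 + 20 - ⅒)) = -18*(-126 + 219/10) = -18*(-1041/10) = 9369/5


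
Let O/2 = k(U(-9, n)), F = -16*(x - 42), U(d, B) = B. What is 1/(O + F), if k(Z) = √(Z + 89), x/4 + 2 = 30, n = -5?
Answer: -10/11197 - √21/313516 ≈ -0.00090771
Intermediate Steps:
x = 112 (x = -8 + 4*30 = -8 + 120 = 112)
k(Z) = √(89 + Z)
F = -1120 (F = -16*(112 - 42) = -16*70 = -1120)
O = 4*√21 (O = 2*√(89 - 5) = 2*√84 = 2*(2*√21) = 4*√21 ≈ 18.330)
1/(O + F) = 1/(4*√21 - 1120) = 1/(-1120 + 4*√21)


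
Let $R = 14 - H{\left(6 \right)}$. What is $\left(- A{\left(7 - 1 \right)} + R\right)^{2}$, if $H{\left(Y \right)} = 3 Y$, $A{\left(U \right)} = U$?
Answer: $100$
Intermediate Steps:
$R = -4$ ($R = 14 - 3 \cdot 6 = 14 - 18 = -4$)
$\left(- A{\left(7 - 1 \right)} + R\right)^{2} = \left(- (7 - 1) - 4\right)^{2} = \left(\left(-1\right) 6 - 4\right)^{2} = \left(-6 - 4\right)^{2} = \left(-10\right)^{2} = 100$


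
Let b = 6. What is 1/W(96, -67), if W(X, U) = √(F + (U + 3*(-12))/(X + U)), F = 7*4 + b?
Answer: √25607/883 ≈ 0.18123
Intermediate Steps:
F = 34 (F = 7*4 + 6 = 28 + 6 = 34)
W(X, U) = √(34 + (-36 + U)/(U + X)) (W(X, U) = √(34 + (U + 3*(-12))/(X + U)) = √(34 + (U - 36)/(U + X)) = √(34 + (-36 + U)/(U + X)))
1/W(96, -67) = 1/(√((-36 + 34*96 + 35*(-67))/(-67 + 96))) = 1/(√((-36 + 3264 - 2345)/29)) = 1/(√((1/29)*883)) = 1/(√(883/29)) = 1/(√25607/29) = √25607/883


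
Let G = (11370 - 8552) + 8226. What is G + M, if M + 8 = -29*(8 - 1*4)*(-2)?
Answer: 11268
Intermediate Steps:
G = 11044 (G = 2818 + 8226 = 11044)
M = 224 (M = -8 - 29*(8 - 1*4)*(-2) = -8 - 29*(8 - 4)*(-2) = -8 - 29*4*(-2) = -8 - 116*(-2) = -8 + 232 = 224)
G + M = 11044 + 224 = 11268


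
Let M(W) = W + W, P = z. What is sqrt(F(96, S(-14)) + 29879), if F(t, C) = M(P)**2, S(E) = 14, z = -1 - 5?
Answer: sqrt(30023) ≈ 173.27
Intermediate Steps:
z = -6
P = -6
M(W) = 2*W
F(t, C) = 144 (F(t, C) = (2*(-6))**2 = (-12)**2 = 144)
sqrt(F(96, S(-14)) + 29879) = sqrt(144 + 29879) = sqrt(30023)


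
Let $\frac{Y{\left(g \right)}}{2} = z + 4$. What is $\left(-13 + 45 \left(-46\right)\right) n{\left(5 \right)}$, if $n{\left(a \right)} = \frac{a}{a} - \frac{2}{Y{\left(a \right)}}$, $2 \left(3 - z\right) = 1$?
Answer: $- \frac{22913}{13} \approx -1762.5$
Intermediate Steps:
$z = \frac{5}{2}$ ($z = 3 - \frac{1}{2} = \frac{5}{2} \approx 2.5$)
$Y{\left(g \right)} = 13$ ($Y{\left(g \right)} = 2 \left(\frac{5}{2} + 4\right) = 2 \cdot \frac{13}{2} = 13$)
$n{\left(a \right)} = \frac{11}{13}$ ($n{\left(a \right)} = \frac{a}{a} - \frac{2}{13} = 1 - \frac{2}{13} = \frac{11}{13}$)
$\left(-13 + 45 \left(-46\right)\right) n{\left(5 \right)} = \left(-13 + 45 \left(-46\right)\right) \frac{11}{13} = \left(-13 - 2070\right) \frac{11}{13} = \left(-2083\right) \frac{11}{13} = - \frac{22913}{13}$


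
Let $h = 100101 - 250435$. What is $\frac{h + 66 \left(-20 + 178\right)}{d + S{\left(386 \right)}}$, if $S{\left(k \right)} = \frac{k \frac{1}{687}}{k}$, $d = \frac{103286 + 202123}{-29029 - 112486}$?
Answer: $\frac{6800886972165}{104837234} \approx 64871.0$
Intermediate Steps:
$h = -150334$ ($h = 100101 - 250435 = -150334$)
$d = - \frac{305409}{141515}$ ($d = \frac{305409}{-141515} = 305409 \left(- \frac{1}{141515}\right) = - \frac{305409}{141515} \approx -2.1581$)
$S{\left(k \right)} = \frac{1}{687}$ ($S{\left(k \right)} = \frac{k \frac{1}{687}}{k} = \frac{\frac{1}{687} k}{k} = \frac{1}{687}$)
$\frac{h + 66 \left(-20 + 178\right)}{d + S{\left(386 \right)}} = \frac{-150334 + 66 \left(-20 + 178\right)}{- \frac{305409}{141515} + \frac{1}{687}} = \frac{-150334 + 66 \cdot 158}{- \frac{209674468}{97220805}} = \left(-150334 + 10428\right) \left(- \frac{97220805}{209674468}\right) = \left(-139906\right) \left(- \frac{97220805}{209674468}\right) = \frac{6800886972165}{104837234}$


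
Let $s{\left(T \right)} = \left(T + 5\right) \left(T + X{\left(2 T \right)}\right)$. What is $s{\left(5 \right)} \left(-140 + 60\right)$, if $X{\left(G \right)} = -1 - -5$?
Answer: $-7200$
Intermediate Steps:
$X{\left(G \right)} = 4$ ($X{\left(G \right)} = -1 + 5 = 4$)
$s{\left(T \right)} = \left(4 + T\right) \left(5 + T\right)$ ($s{\left(T \right)} = \left(T + 5\right) \left(T + 4\right) = \left(5 + T\right) \left(4 + T\right) = \left(4 + T\right) \left(5 + T\right)$)
$s{\left(5 \right)} \left(-140 + 60\right) = \left(20 + 5^{2} + 9 \cdot 5\right) \left(-140 + 60\right) = \left(20 + 25 + 45\right) \left(-80\right) = 90 \left(-80\right) = -7200$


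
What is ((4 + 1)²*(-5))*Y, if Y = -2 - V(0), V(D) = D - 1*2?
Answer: 0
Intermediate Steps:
V(D) = -2 + D (V(D) = D - 2 = -2 + D)
Y = 0 (Y = -2 - (-2 + 0) = -2 - 1*(-2) = -2 + 2 = 0)
((4 + 1)²*(-5))*Y = ((4 + 1)²*(-5))*0 = (5²*(-5))*0 = (25*(-5))*0 = -125*0 = 0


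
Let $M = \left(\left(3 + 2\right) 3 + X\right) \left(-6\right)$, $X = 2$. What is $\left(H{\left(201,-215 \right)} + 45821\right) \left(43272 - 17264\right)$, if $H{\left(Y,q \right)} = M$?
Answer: $1189059752$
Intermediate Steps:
$M = -102$ ($M = \left(\left(3 + 2\right) 3 + 2\right) \left(-6\right) = \left(5 \cdot 3 + 2\right) \left(-6\right) = \left(15 + 2\right) \left(-6\right) = 17 \left(-6\right) = -102$)
$H{\left(Y,q \right)} = -102$
$\left(H{\left(201,-215 \right)} + 45821\right) \left(43272 - 17264\right) = \left(-102 + 45821\right) \left(43272 - 17264\right) = 45719 \cdot 26008 = 1189059752$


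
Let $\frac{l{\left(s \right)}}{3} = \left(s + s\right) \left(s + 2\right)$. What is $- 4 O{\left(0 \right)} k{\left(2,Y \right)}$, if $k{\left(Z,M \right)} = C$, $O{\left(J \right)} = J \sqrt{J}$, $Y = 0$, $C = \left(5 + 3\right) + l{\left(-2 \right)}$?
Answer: $0$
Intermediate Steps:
$l{\left(s \right)} = 6 s \left(2 + s\right)$ ($l{\left(s \right)} = 3 \left(s + s\right) \left(s + 2\right) = 3 \cdot 2 s \left(2 + s\right) = 6 s \left(2 + s\right)$)
$C = 8$ ($C = \left(5 + 3\right) + 6 \left(-2\right) \left(2 - 2\right) = 8 + 6 \left(-2\right) 0 = 8 + 0 = 8$)
$O{\left(J \right)} = J^{\frac{3}{2}}$
$k{\left(Z,M \right)} = 8$
$- 4 O{\left(0 \right)} k{\left(2,Y \right)} = - 4 \cdot 0^{\frac{3}{2}} \cdot 8 = \left(-4\right) 0 \cdot 8 = 0 \cdot 8 = 0$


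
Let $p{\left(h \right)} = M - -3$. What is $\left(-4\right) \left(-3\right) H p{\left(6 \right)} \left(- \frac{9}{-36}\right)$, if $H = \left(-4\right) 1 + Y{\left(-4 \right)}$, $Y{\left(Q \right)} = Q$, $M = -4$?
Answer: $24$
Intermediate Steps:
$H = -8$ ($H = \left(-4\right) 1 - 4 = -4 - 4 = -8$)
$p{\left(h \right)} = -1$ ($p{\left(h \right)} = -4 - -3 = -4 + 3 = -1$)
$\left(-4\right) \left(-3\right) H p{\left(6 \right)} \left(- \frac{9}{-36}\right) = \left(-4\right) \left(-3\right) \left(-8\right) \left(-1\right) \left(- \frac{9}{-36}\right) = 12 \left(-8\right) \left(-1\right) \left(\left(-9\right) \left(- \frac{1}{36}\right)\right) = \left(-96\right) \left(-1\right) \frac{1}{4} = 96 \cdot \frac{1}{4} = 24$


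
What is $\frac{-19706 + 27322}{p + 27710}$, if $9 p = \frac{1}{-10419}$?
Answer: $\frac{714159936}{2598394409} \approx 0.27485$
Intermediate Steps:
$p = - \frac{1}{93771}$ ($p = \frac{1}{9 \left(-10419\right)} = \frac{1}{9} \left(- \frac{1}{10419}\right) = - \frac{1}{93771} \approx -1.0664 \cdot 10^{-5}$)
$\frac{-19706 + 27322}{p + 27710} = \frac{-19706 + 27322}{- \frac{1}{93771} + 27710} = \frac{7616}{\frac{2598394409}{93771}} = 7616 \cdot \frac{93771}{2598394409} = \frac{714159936}{2598394409}$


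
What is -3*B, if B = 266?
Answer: -798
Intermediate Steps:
-3*B = -3*266 = -798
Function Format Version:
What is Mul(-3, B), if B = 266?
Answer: -798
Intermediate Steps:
Mul(-3, B) = Mul(-3, 266) = -798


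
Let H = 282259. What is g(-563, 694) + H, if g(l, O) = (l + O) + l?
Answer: 281827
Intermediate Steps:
g(l, O) = O + 2*l (g(l, O) = (O + l) + l = O + 2*l)
g(-563, 694) + H = (694 + 2*(-563)) + 282259 = (694 - 1126) + 282259 = -432 + 282259 = 281827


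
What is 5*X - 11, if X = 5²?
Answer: 114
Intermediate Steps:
X = 25
5*X - 11 = 5*25 - 11 = 125 - 11 = 114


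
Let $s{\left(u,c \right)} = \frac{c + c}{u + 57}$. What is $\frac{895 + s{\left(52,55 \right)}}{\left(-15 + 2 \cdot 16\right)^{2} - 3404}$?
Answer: $- \frac{19533}{67907} \approx -0.28764$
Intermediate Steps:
$s{\left(u,c \right)} = \frac{2 c}{57 + u}$
$\frac{895 + s{\left(52,55 \right)}}{\left(-15 + 2 \cdot 16\right)^{2} - 3404} = \frac{895 + 2 \cdot 55 \frac{1}{57 + 52}}{\left(-15 + 2 \cdot 16\right)^{2} - 3404} = \frac{895 + 2 \cdot 55 \cdot \frac{1}{109}}{\left(-15 + 32\right)^{2} - 3404} = \frac{895 + 2 \cdot 55 \cdot \frac{1}{109}}{17^{2} - 3404} = \frac{895 + \frac{110}{109}}{289 - 3404} = \frac{97665}{109 \left(-3115\right)} = \frac{97665}{109} \left(- \frac{1}{3115}\right) = - \frac{19533}{67907}$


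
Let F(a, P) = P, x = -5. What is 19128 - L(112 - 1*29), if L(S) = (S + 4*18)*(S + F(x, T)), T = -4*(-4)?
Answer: 3783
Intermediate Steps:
T = 16
L(S) = (16 + S)*(72 + S) (L(S) = (S + 4*18)*(S + 16) = (S + 72)*(16 + S) = (72 + S)*(16 + S) = (16 + S)*(72 + S))
19128 - L(112 - 1*29) = 19128 - (1152 + (112 - 1*29)² + 88*(112 - 1*29)) = 19128 - (1152 + (112 - 29)² + 88*(112 - 29)) = 19128 - (1152 + 83² + 88*83) = 19128 - (1152 + 6889 + 7304) = 19128 - 1*15345 = 19128 - 15345 = 3783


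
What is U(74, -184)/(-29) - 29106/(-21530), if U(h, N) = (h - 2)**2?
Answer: -55383723/312185 ≈ -177.41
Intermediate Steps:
U(h, N) = (-2 + h)**2
U(74, -184)/(-29) - 29106/(-21530) = (-2 + 74)**2/(-29) - 29106/(-21530) = 72**2*(-1/29) - 29106*(-1/21530) = 5184*(-1/29) + 14553/10765 = -5184/29 + 14553/10765 = -55383723/312185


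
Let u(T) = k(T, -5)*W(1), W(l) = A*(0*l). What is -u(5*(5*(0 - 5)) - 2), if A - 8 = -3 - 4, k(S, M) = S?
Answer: 0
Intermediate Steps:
A = 1 (A = 8 + (-3 - 4) = 8 - 7 = 1)
W(l) = 0 (W(l) = 1*(0*l) = 1*0 = 0)
u(T) = 0 (u(T) = T*0 = 0)
-u(5*(5*(0 - 5)) - 2) = -1*0 = 0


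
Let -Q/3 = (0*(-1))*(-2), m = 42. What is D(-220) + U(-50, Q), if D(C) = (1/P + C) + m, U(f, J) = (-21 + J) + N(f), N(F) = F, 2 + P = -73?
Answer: -18676/75 ≈ -249.01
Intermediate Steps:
P = -75 (P = -2 - 73 = -75)
Q = 0 (Q = -3*0*(-1)*(-2) = -0*(-2) = -3*0 = 0)
U(f, J) = -21 + J + f (U(f, J) = (-21 + J) + f = -21 + J + f)
D(C) = 3149/75 + C (D(C) = (1/(-75) + C) + 42 = (-1/75 + C) + 42 = 3149/75 + C)
D(-220) + U(-50, Q) = (3149/75 - 220) + (-21 + 0 - 50) = -13351/75 - 71 = -18676/75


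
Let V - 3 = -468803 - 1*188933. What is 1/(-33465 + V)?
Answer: -1/691198 ≈ -1.4468e-6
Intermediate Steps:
V = -657733 (V = 3 + (-468803 - 1*188933) = 3 + (-468803 - 188933) = 3 - 657736 = -657733)
1/(-33465 + V) = 1/(-33465 - 657733) = 1/(-691198) = -1/691198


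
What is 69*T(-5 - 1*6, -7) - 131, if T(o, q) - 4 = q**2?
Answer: 3526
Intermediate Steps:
T(o, q) = 4 + q**2
69*T(-5 - 1*6, -7) - 131 = 69*(4 + (-7)**2) - 131 = 69*(4 + 49) - 131 = 69*53 - 131 = 3657 - 131 = 3526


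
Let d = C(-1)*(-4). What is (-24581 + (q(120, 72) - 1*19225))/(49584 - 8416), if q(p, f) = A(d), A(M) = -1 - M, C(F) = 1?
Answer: -1413/1328 ≈ -1.0640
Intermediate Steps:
d = -4 (d = 1*(-4) = -4)
q(p, f) = 3 (q(p, f) = -1 - 1*(-4) = -1 + 4 = 3)
(-24581 + (q(120, 72) - 1*19225))/(49584 - 8416) = (-24581 + (3 - 1*19225))/(49584 - 8416) = (-24581 + (3 - 19225))/41168 = (-24581 - 19222)*(1/41168) = -43803*1/41168 = -1413/1328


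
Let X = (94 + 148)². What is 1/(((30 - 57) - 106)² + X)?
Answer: 1/76253 ≈ 1.3114e-5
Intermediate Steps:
X = 58564 (X = 242² = 58564)
1/(((30 - 57) - 106)² + X) = 1/(((30 - 57) - 106)² + 58564) = 1/((-27 - 106)² + 58564) = 1/((-133)² + 58564) = 1/(17689 + 58564) = 1/76253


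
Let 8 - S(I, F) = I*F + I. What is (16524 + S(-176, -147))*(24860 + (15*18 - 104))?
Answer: -229338264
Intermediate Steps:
S(I, F) = 8 - I - F*I (S(I, F) = 8 - (I*F + I) = 8 - (F*I + I) = 8 - (I + F*I) = 8 + (-I - F*I) = 8 - I - F*I)
(16524 + S(-176, -147))*(24860 + (15*18 - 104)) = (16524 + (8 - 1*(-176) - 1*(-147)*(-176)))*(24860 + (15*18 - 104)) = (16524 + (8 + 176 - 25872))*(24860 + (270 - 104)) = (16524 - 25688)*(24860 + 166) = -9164*25026 = -229338264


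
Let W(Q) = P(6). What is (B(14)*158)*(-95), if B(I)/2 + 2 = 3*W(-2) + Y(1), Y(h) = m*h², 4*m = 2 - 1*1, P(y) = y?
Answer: -487825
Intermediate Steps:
m = ¼ (m = (2 - 1*1)/4 = (2 - 1)/4 = (¼)*1 = ¼ ≈ 0.25000)
W(Q) = 6
Y(h) = h²/4
B(I) = 65/2 (B(I) = -4 + 2*(3*6 + (¼)*1²) = -4 + 2*(18 + (¼)*1) = -4 + 2*(18 + ¼) = -4 + 2*(73/4) = -4 + 73/2 = 65/2)
(B(14)*158)*(-95) = ((65/2)*158)*(-95) = 5135*(-95) = -487825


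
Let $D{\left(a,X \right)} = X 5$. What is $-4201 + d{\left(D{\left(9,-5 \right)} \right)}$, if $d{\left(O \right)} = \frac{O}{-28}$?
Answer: $- \frac{117603}{28} \approx -4200.1$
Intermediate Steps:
$D{\left(a,X \right)} = 5 X$
$d{\left(O \right)} = - \frac{O}{28}$ ($d{\left(O \right)} = O \left(- \frac{1}{28}\right) = - \frac{O}{28}$)
$-4201 + d{\left(D{\left(9,-5 \right)} \right)} = -4201 - \frac{5 \left(-5\right)}{28} = -4201 - - \frac{25}{28} = -4201 + \frac{25}{28} = - \frac{117603}{28}$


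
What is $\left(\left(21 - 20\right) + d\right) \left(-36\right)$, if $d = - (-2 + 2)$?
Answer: $-36$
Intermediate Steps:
$d = 0$ ($d = \left(-1\right) 0 = 0$)
$\left(\left(21 - 20\right) + d\right) \left(-36\right) = \left(\left(21 - 20\right) + 0\right) \left(-36\right) = \left(1 + 0\right) \left(-36\right) = 1 \left(-36\right) = -36$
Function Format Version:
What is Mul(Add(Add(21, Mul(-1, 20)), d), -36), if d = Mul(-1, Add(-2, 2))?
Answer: -36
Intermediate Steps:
d = 0 (d = Mul(-1, 0) = 0)
Mul(Add(Add(21, Mul(-1, 20)), d), -36) = Mul(Add(Add(21, Mul(-1, 20)), 0), -36) = Mul(Add(Add(21, -20), 0), -36) = Mul(Add(1, 0), -36) = Mul(1, -36) = -36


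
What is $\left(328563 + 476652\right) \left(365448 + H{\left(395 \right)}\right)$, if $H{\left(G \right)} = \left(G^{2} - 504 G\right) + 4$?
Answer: $259598900355$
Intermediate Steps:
$H{\left(G \right)} = 4 + G^{2} - 504 G$
$\left(328563 + 476652\right) \left(365448 + H{\left(395 \right)}\right) = \left(328563 + 476652\right) \left(365448 + \left(4 + 395^{2} - 199080\right)\right) = 805215 \left(365448 + \left(4 + 156025 - 199080\right)\right) = 805215 \left(365448 - 43051\right) = 805215 \cdot 322397 = 259598900355$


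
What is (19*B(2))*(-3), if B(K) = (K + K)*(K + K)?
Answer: -912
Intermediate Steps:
B(K) = 4*K**2 (B(K) = (2*K)*(2*K) = 4*K**2)
(19*B(2))*(-3) = (19*(4*2**2))*(-3) = (19*(4*4))*(-3) = (19*16)*(-3) = 304*(-3) = -912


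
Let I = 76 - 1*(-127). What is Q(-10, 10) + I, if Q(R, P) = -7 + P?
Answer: 206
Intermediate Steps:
I = 203 (I = 76 + 127 = 203)
Q(-10, 10) + I = (-7 + 10) + 203 = 3 + 203 = 206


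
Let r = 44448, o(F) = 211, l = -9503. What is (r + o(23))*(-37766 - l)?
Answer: -1262197317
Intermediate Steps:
(r + o(23))*(-37766 - l) = (44448 + 211)*(-37766 - 1*(-9503)) = 44659*(-37766 + 9503) = 44659*(-28263) = -1262197317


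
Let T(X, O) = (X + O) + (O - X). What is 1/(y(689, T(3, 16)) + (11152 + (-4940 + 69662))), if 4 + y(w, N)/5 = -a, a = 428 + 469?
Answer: 1/71369 ≈ 1.4012e-5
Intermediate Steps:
T(X, O) = 2*O (T(X, O) = (O + X) + (O - X) = 2*O)
a = 897
y(w, N) = -4505 (y(w, N) = -20 + 5*(-1*897) = -20 + 5*(-897) = -20 - 4485 = -4505)
1/(y(689, T(3, 16)) + (11152 + (-4940 + 69662))) = 1/(-4505 + (11152 + (-4940 + 69662))) = 1/(-4505 + (11152 + 64722)) = 1/(-4505 + 75874) = 1/71369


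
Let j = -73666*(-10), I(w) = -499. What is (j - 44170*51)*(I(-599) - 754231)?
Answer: 1144178227300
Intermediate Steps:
j = 736660
(j - 44170*51)*(I(-599) - 754231) = (736660 - 44170*51)*(-499 - 754231) = (736660 - 2252670)*(-754730) = -1516010*(-754730) = 1144178227300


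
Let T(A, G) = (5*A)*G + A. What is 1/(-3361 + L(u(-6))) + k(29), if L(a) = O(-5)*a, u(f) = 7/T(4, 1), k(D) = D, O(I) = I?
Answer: 2340247/80699 ≈ 29.000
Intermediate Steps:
T(A, G) = A + 5*A*G (T(A, G) = 5*A*G + A = A + 5*A*G)
u(f) = 7/24 (u(f) = 7/((4*(1 + 5*1))) = 7/((4*(1 + 5))) = 7/((4*6)) = 7/24)
L(a) = -5*a
1/(-3361 + L(u(-6))) + k(29) = 1/(-3361 - 5*7/24) + 29 = 1/(-3361 - 35/24) + 29 = 1/(-80699/24) + 29 = -24/80699 + 29 = 2340247/80699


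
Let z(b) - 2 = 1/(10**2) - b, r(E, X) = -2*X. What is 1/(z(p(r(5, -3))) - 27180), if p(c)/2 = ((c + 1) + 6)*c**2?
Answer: -100/2811399 ≈ -3.5569e-5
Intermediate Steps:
p(c) = 2*c**2*(7 + c) (p(c) = 2*(((c + 1) + 6)*c**2) = 2*(((1 + c) + 6)*c**2) = 2*((7 + c)*c**2) = 2*(c**2*(7 + c)) = 2*c**2*(7 + c))
z(b) = 201/100 - b (z(b) = 2 + (1/(10**2) - b) = 2 + (1/100 - b) = 201/100 - b)
1/(z(p(r(5, -3))) - 27180) = 1/((201/100 - 2*(-2*(-3))**2*(7 - 2*(-3))) - 27180) = 1/((201/100 - 2*6**2*(7 + 6)) - 27180) = 1/((201/100 - 2*36*13) - 27180) = 1/((201/100 - 1*936) - 27180) = 1/((201/100 - 936) - 27180) = 1/(-93399/100 - 27180) = 1/(-2811399/100) = -100/2811399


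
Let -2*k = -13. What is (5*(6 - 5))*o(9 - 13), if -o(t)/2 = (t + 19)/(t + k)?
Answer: -60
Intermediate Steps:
k = 13/2 (k = -½*(-13) = 13/2 ≈ 6.5000)
o(t) = -2*(19 + t)/(13/2 + t) (o(t) = -2*(t + 19)/(t + 13/2) = -2*(19 + t)/(13/2 + t))
(5*(6 - 5))*o(9 - 13) = (5*(6 - 5))*(4*(-19 - (9 - 13))/(13 + 2*(9 - 13))) = (5*1)*(4*(-19 - 1*(-4))/(13 + 2*(-4))) = 5*(4*(-19 + 4)/(13 - 8)) = 5*(4*(-15)/5) = 5*(4*(⅕)*(-15)) = 5*(-12) = -60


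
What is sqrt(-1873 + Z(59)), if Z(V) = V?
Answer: I*sqrt(1814) ≈ 42.591*I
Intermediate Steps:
sqrt(-1873 + Z(59)) = sqrt(-1873 + 59) = sqrt(-1814) = I*sqrt(1814)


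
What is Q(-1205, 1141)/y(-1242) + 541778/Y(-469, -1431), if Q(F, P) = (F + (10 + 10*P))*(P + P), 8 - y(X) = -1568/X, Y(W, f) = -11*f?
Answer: 113933714030291/32930172 ≈ 3.4599e+6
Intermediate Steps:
y(X) = 8 + 1568/X (y(X) = 8 - (-1568)/X = 8 + 1568/X)
Q(F, P) = 2*P*(10 + F + 10*P) (Q(F, P) = (10 + F + 10*P)*(2*P) = 2*P*(10 + F + 10*P))
Q(-1205, 1141)/y(-1242) + 541778/Y(-469, -1431) = (2*1141*(10 - 1205 + 10*1141))/(8 + 1568/(-1242)) + 541778/((-11*(-1431))) = (2*1141*(10 - 1205 + 11410))/(8 + 1568*(-1/1242)) + 541778/15741 = (2*1141*10215)/(8 - 784/621) + 541778*(1/15741) = 23310630/(4184/621) + 541778/15741 = 23310630*(621/4184) + 541778/15741 = 7237950615/2092 + 541778/15741 = 113933714030291/32930172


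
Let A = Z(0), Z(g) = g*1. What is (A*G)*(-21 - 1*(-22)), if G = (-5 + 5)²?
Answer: 0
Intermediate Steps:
Z(g) = g
A = 0
G = 0 (G = 0² = 0)
(A*G)*(-21 - 1*(-22)) = (0*0)*(-21 - 1*(-22)) = 0*(-21 + 22) = 0*1 = 0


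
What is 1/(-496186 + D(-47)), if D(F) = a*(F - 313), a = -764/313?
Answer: -313/155031178 ≈ -2.0189e-6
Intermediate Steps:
a = -764/313 (a = -764*1/313 = -764/313 ≈ -2.4409)
D(F) = 764 - 764*F/313 (D(F) = -764*(F - 313)/313 = -764*(-313 + F)/313 = 764 - 764*F/313)
1/(-496186 + D(-47)) = 1/(-496186 + (764 - 764/313*(-47))) = 1/(-496186 + (764 + 35908/313)) = 1/(-496186 + 275040/313) = 1/(-155031178/313) = -313/155031178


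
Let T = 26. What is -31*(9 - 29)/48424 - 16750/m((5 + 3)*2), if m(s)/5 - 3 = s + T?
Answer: -8109625/108954 ≈ -74.432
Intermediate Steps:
m(s) = 145 + 5*s (m(s) = 15 + 5*(s + 26) = 15 + 5*(26 + s) = 15 + (130 + 5*s) = 145 + 5*s)
-31*(9 - 29)/48424 - 16750/m((5 + 3)*2) = -31*(9 - 29)/48424 - 16750/(145 + 5*((5 + 3)*2)) = -31*(-20)*(1/48424) - 16750/(145 + 5*(8*2)) = 620*(1/48424) - 16750/(145 + 5*16) = 155/12106 - 16750/(145 + 80) = 155/12106 - 16750/225 = 155/12106 - 16750*1/225 = 155/12106 - 670/9 = -8109625/108954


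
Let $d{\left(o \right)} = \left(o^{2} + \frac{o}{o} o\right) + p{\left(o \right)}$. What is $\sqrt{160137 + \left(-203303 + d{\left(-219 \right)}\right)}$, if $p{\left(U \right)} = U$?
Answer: $\sqrt{4357} \approx 66.008$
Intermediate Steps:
$d{\left(o \right)} = o^{2} + 2 o$ ($d{\left(o \right)} = \left(o^{2} + \frac{o}{o} o\right) + o = \left(o^{2} + 1 o\right) + o = \left(o^{2} + o\right) + o = \left(o + o^{2}\right) + o = o^{2} + 2 o$)
$\sqrt{160137 + \left(-203303 + d{\left(-219 \right)}\right)} = \sqrt{160137 - \left(203303 + 219 \left(2 - 219\right)\right)} = \sqrt{160137 - 155780} = \sqrt{4357}$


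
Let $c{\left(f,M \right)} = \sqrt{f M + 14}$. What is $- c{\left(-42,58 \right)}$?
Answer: $- i \sqrt{2422} \approx - 49.214 i$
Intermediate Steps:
$c{\left(f,M \right)} = \sqrt{14 + M f}$ ($c{\left(f,M \right)} = \sqrt{M f + 14} = \sqrt{14 + M f}$)
$- c{\left(-42,58 \right)} = - \sqrt{14 + 58 \left(-42\right)} = - \sqrt{14 - 2436} = - \sqrt{-2422} = - i \sqrt{2422}$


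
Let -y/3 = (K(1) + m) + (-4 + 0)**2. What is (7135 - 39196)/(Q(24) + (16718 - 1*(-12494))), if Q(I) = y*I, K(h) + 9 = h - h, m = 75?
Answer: -32061/23308 ≈ -1.3755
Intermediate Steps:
K(h) = -9 (K(h) = -9 + (h - h) = -9 + 0 = -9)
y = -246 (y = -3*((-9 + 75) + (-4 + 0)**2) = -3*(66 + (-4)**2) = -3*(66 + 16) = -3*82 = -246)
Q(I) = -246*I
(7135 - 39196)/(Q(24) + (16718 - 1*(-12494))) = (7135 - 39196)/(-246*24 + (16718 - 1*(-12494))) = -32061/(-5904 + (16718 + 12494)) = -32061/(-5904 + 29212) = -32061/23308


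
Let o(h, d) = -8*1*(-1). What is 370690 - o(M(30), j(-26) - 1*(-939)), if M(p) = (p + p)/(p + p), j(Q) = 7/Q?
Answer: 370682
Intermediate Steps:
M(p) = 1 (M(p) = (2*p)/((2*p)) = (2*p)*(1/(2*p)) = 1)
o(h, d) = 8 (o(h, d) = -8*(-1) = 8)
370690 - o(M(30), j(-26) - 1*(-939)) = 370690 - 1*8 = 370690 - 8 = 370682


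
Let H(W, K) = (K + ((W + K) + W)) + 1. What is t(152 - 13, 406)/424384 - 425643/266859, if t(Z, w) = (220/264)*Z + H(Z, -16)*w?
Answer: -34187558557/25166819968 ≈ -1.3584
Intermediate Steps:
H(W, K) = 1 + 2*K + 2*W (H(W, K) = (K + ((K + W) + W)) + 1 = (K + (K + 2*W)) + 1 = (2*K + 2*W) + 1 = 1 + 2*K + 2*W)
t(Z, w) = 5*Z/6 + w*(-31 + 2*Z) (t(Z, w) = (220/264)*Z + (1 + 2*(-16) + 2*Z)*w = (220*(1/264))*Z + (1 - 32 + 2*Z)*w = 5*Z/6 + (-31 + 2*Z)*w = 5*Z/6 + w*(-31 + 2*Z))
t(152 - 13, 406)/424384 - 425643/266859 = (5*(152 - 13)/6 + 406*(-31 + 2*(152 - 13)))/424384 - 425643/266859 = ((⅚)*139 + 406*(-31 + 2*139))*(1/424384) - 425643*1/266859 = (695/6 + 406*(-31 + 278))*(1/424384) - 141881/88953 = (695/6 + 406*247)*(1/424384) - 141881/88953 = (695/6 + 100282)*(1/424384) - 141881/88953 = (602387/6)*(1/424384) - 141881/88953 = 602387/2546304 - 141881/88953 = -34187558557/25166819968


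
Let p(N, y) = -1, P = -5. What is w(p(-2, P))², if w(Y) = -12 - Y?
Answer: 121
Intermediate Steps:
w(p(-2, P))² = (-12 - 1*(-1))² = (-12 + 1)² = (-11)² = 121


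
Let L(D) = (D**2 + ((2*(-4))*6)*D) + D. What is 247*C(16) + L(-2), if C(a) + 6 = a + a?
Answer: 6520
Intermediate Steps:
C(a) = -6 + 2*a (C(a) = -6 + (a + a) = -6 + 2*a)
L(D) = D**2 - 47*D (L(D) = (D**2 + (-8*6)*D) + D = (D**2 - 48*D) + D = D**2 - 47*D)
247*C(16) + L(-2) = 247*(-6 + 2*16) - 2*(-47 - 2) = 247*(-6 + 32) - 2*(-49) = 247*26 + 98 = 6422 + 98 = 6520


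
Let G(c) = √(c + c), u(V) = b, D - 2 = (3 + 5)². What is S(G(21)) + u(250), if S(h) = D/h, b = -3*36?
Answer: -108 + 11*√42/7 ≈ -97.816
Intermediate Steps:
D = 66 (D = 2 + (3 + 5)² = 2 + 8² = 2 + 64 = 66)
b = -108
u(V) = -108
G(c) = √2*√c (G(c) = √(2*c) = √2*√c)
S(h) = 66/h
S(G(21)) + u(250) = 66/((√2*√21)) - 108 = 66/(√42) - 108 = 66*(√42/42) - 108 = 11*√42/7 - 108 = -108 + 11*√42/7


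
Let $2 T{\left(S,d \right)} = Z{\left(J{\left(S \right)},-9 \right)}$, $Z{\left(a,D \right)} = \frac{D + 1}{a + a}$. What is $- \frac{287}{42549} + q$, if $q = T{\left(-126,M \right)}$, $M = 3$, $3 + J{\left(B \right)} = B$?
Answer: $\frac{16025}{1829607} \approx 0.0087587$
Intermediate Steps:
$J{\left(B \right)} = -3 + B$
$Z{\left(a,D \right)} = \frac{1 + D}{2 a}$
$T{\left(S,d \right)} = - \frac{2}{-3 + S}$ ($T{\left(S,d \right)} = \frac{\frac{1}{2} \frac{1}{-3 + S} \left(1 - 9\right)}{2} = \frac{\frac{1}{2} \frac{1}{-3 + S} \left(-8\right)}{2} = \frac{\left(-4\right) \frac{1}{-3 + S}}{2} = - \frac{2}{-3 + S}$)
$q = \frac{2}{129}$ ($q = - \frac{2}{-3 - 126} = - \frac{2}{-129} = \left(-2\right) \left(- \frac{1}{129}\right) = \frac{2}{129} \approx 0.015504$)
$- \frac{287}{42549} + q = - \frac{287}{42549} + \frac{2}{129} = \frac{16025}{1829607}$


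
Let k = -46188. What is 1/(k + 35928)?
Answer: -1/10260 ≈ -9.7466e-5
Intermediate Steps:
1/(k + 35928) = 1/(-46188 + 35928) = 1/(-10260) = -1/10260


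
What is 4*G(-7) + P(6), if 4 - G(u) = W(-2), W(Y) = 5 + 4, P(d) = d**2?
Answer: 16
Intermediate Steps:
W(Y) = 9
G(u) = -5 (G(u) = 4 - 1*9 = 4 - 9 = -5)
4*G(-7) + P(6) = 4*(-5) + 6**2 = -20 + 36 = 16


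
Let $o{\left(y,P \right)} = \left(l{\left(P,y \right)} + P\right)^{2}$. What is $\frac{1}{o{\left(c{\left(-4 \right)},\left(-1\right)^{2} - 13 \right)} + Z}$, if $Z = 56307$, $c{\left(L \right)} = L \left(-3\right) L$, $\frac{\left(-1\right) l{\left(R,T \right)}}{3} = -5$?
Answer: $\frac{1}{56316} \approx 1.7757 \cdot 10^{-5}$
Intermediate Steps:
$l{\left(R,T \right)} = 15$ ($l{\left(R,T \right)} = \left(-3\right) \left(-5\right) = 15$)
$c{\left(L \right)} = - 3 L^{2}$ ($c{\left(L \right)} = - 3 L L = - 3 L^{2}$)
$o{\left(y,P \right)} = \left(15 + P\right)^{2}$
$\frac{1}{o{\left(c{\left(-4 \right)},\left(-1\right)^{2} - 13 \right)} + Z} = \frac{1}{\left(15 - \left(13 - \left(-1\right)^{2}\right)\right)^{2} + 56307} = \frac{1}{\left(15 + \left(1 - 13\right)\right)^{2} + 56307} = \frac{1}{\left(15 - 12\right)^{2} + 56307} = \frac{1}{3^{2} + 56307} = \frac{1}{9 + 56307} = \frac{1}{56316}$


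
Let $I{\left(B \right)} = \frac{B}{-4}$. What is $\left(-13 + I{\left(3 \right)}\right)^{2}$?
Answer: $\frac{3025}{16} \approx 189.06$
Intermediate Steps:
$I{\left(B \right)} = - \frac{B}{4}$ ($I{\left(B \right)} = B \left(- \frac{1}{4}\right) = - \frac{B}{4}$)
$\left(-13 + I{\left(3 \right)}\right)^{2} = \left(-13 - \frac{3}{4}\right)^{2} = \left(- \frac{55}{4}\right)^{2} = \frac{3025}{16}$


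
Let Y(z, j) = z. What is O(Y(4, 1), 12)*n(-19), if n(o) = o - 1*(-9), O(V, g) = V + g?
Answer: -160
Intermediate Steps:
n(o) = 9 + o (n(o) = o + 9 = 9 + o)
O(Y(4, 1), 12)*n(-19) = (4 + 12)*(9 - 19) = 16*(-10) = -160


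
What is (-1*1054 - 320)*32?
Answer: -43968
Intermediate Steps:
(-1*1054 - 320)*32 = (-1054 - 320)*32 = -1374*32 = -43968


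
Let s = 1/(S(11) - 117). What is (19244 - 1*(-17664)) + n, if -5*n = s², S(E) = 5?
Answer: 2314869759/62720 ≈ 36908.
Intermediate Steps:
s = -1/112 (s = 1/(5 - 117) = 1/(-112) = -1/112 ≈ -0.0089286)
n = -1/62720 (n = -(-1/112)²/5 = -⅕*1/12544 = -1/62720 ≈ -1.5944e-5)
(19244 - 1*(-17664)) + n = (19244 - 1*(-17664)) - 1/62720 = (19244 + 17664) - 1/62720 = 36908 - 1/62720 = 2314869759/62720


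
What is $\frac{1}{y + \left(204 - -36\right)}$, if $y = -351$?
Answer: $- \frac{1}{111} \approx -0.009009$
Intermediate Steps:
$\frac{1}{y + \left(204 - -36\right)} = \frac{1}{-351 + \left(204 - -36\right)} = \frac{1}{-351 + \left(204 + 36\right)} = \frac{1}{-351 + 240} = \frac{1}{-111} = - \frac{1}{111}$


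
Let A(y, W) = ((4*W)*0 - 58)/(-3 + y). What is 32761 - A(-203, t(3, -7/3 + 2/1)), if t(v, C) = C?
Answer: 3374354/103 ≈ 32761.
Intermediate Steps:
A(y, W) = -58/(-3 + y) (A(y, W) = (0 - 58)/(-3 + y) = -58/(-3 + y))
32761 - A(-203, t(3, -7/3 + 2/1)) = 32761 - (-58)/(-3 - 203) = 32761 - (-58)/(-206) = 32761 - (-58)*(-1)/206 = 32761 - 1*29/103 = 32761 - 29/103 = 3374354/103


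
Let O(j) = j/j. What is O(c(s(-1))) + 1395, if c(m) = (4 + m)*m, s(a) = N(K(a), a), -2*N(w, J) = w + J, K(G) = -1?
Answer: 1396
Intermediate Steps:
N(w, J) = -J/2 - w/2 (N(w, J) = -(w + J)/2 = -(J + w)/2 = -J/2 - w/2)
s(a) = 1/2 - a/2 (s(a) = -a/2 - 1/2*(-1) = -a/2 + 1/2 = 1/2 - a/2)
c(m) = m*(4 + m)
O(j) = 1
O(c(s(-1))) + 1395 = 1 + 1395 = 1396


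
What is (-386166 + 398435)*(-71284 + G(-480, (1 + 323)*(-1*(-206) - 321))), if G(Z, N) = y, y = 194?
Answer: -872203210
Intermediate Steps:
G(Z, N) = 194
(-386166 + 398435)*(-71284 + G(-480, (1 + 323)*(-1*(-206) - 321))) = (-386166 + 398435)*(-71284 + 194) = 12269*(-71090) = -872203210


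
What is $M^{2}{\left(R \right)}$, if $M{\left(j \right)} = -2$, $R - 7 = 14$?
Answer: $4$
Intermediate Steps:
$R = 21$ ($R = 7 + 14 = 21$)
$M^{2}{\left(R \right)} = \left(-2\right)^{2} = 4$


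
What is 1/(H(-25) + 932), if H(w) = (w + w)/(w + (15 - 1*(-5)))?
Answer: 1/942 ≈ 0.0010616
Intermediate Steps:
H(w) = 2*w/(20 + w) (H(w) = (2*w)/(w + (15 + 5)) = (2*w)/(w + 20) = (2*w)/(20 + w) = 2*w/(20 + w))
1/(H(-25) + 932) = 1/(2*(-25)/(20 - 25) + 932) = 1/(2*(-25)/(-5) + 932) = 1/(2*(-25)*(-⅕) + 932) = 1/(10 + 932) = 1/942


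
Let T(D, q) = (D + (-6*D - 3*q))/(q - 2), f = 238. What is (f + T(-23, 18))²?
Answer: 14969161/256 ≈ 58473.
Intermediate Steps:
T(D, q) = (-5*D - 3*q)/(-2 + q)
(f + T(-23, 18))² = (238 + (-5*(-23) - 3*18)/(-2 + 18))² = (238 + (115 - 54)/16)² = (238 + (1/16)*61)² = (238 + 61/16)² = (3869/16)² = 14969161/256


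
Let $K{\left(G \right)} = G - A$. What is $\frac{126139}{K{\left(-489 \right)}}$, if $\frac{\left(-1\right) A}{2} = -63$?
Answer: $- \frac{126139}{615} \approx -205.1$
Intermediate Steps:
$A = 126$ ($A = \left(-2\right) \left(-63\right) = 126$)
$K{\left(G \right)} = -126 + G$ ($K{\left(G \right)} = G - 126 = -126 + G$)
$\frac{126139}{K{\left(-489 \right)}} = \frac{126139}{-126 - 489} = \frac{126139}{-615} = 126139 \left(- \frac{1}{615}\right) = - \frac{126139}{615}$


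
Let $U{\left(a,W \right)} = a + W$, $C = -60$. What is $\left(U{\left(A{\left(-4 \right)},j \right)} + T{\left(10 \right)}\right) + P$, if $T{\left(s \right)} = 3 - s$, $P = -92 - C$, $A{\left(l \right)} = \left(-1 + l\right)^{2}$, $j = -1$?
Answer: $-15$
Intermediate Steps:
$U{\left(a,W \right)} = W + a$
$P = -32$ ($P = -92 - -60 = -92 + 60 = -32$)
$\left(U{\left(A{\left(-4 \right)},j \right)} + T{\left(10 \right)}\right) + P = \left(\left(-1 + \left(-1 - 4\right)^{2}\right) + \left(3 - 10\right)\right) - 32 = \left(\left(-1 + \left(-5\right)^{2}\right) + \left(3 - 10\right)\right) - 32 = \left(\left(-1 + 25\right) - 7\right) - 32 = \left(24 - 7\right) - 32 = 17 - 32 = -15$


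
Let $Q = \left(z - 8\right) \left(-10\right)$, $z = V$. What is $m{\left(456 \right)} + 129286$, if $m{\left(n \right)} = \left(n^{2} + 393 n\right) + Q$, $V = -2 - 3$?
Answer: $516560$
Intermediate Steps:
$V = -5$
$z = -5$
$Q = 130$ ($Q = \left(-5 - 8\right) \left(-10\right) = \left(-13\right) \left(-10\right) = 130$)
$m{\left(n \right)} = 130 + n^{2} + 393 n$ ($m{\left(n \right)} = \left(n^{2} + 393 n\right) + 130 = 130 + n^{2} + 393 n$)
$m{\left(456 \right)} + 129286 = \left(130 + 456^{2} + 393 \cdot 456\right) + 129286 = \left(130 + 207936 + 179208\right) + 129286 = 387274 + 129286 = 516560$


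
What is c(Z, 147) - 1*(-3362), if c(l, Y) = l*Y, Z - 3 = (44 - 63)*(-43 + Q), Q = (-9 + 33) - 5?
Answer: 70835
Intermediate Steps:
Q = 19 (Q = 24 - 5 = 19)
Z = 459 (Z = 3 + (44 - 63)*(-43 + 19) = 3 - 19*(-24) = 3 + 456 = 459)
c(l, Y) = Y*l
c(Z, 147) - 1*(-3362) = 147*459 - 1*(-3362) = 67473 + 3362 = 70835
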